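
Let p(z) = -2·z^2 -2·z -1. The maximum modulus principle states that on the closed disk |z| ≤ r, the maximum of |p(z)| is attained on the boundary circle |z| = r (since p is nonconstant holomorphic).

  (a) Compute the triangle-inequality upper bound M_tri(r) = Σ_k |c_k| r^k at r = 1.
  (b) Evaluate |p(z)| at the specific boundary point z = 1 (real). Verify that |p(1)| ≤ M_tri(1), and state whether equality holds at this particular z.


Coefficients: c_0 = -1, c_1 = -2, c_2 = -2. Radius r = 1.
Part (a). Triangle bound: M_tri(r) = Σ_k |c_k| r^k
  = |-1|·1^0 + |-2|·1^1 + |-2|·1^2
  = 1 + 2 + 2 = 5.
This bounds M(r) := max_{|z|=r} |p(z)| from above; equality holds iff all terms c_k z^k can be made to align in phase at a single z on |z|=r.
Part (b). At z = 1 (real, on the circle |z| = r):
  p(1) = (-1)·1^0 + (-2)·1^1 + (-2)·1^2 = -5.
  |p(1)| = 5.
Since all nonzero coefficients share the same sign, |p(1)| = 5 = M_tri(1); the triangle bound is attained at z = 1, so in fact M(r) = 5.

M_tri(1) = 5; |p(1)| = 5; equality at z=1: yes.


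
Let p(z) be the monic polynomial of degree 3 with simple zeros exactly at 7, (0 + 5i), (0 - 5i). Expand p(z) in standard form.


The polynomial is p(z) = ∏_{α ∈ S} (z − α), where S = {7, (0 + 5i), (0 - 5i)}.
Expanding the product yields: p(z) = z^3 -7·z^2 + 25·z -175.
Note conjugate pairs combine to real quadratics: (z − (0+5i))(z − (0−5i)) = z² + 25.
The resulting polynomial has degree 3 and real coefficients as required.

p(z) = z^3 -7·z^2 + 25·z -175.


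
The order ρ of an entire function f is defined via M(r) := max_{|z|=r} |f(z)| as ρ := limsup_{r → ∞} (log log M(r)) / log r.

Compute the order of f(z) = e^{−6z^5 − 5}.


|e^{−6z^5 − 5}| = e^{Re(-6·z^5) + -5} ≤ e^{6|z|^5 + -5} = e^{6r^5 + -5} on |z| = r, so ρ ≤ 5. Choosing z on |z|=r so that -6·z^5 is real positive (always possible by picking arg z appropriately) gives |f(z)| = e^{6r^5 + -5}, matching the bound. The additive constant -5 does not affect log log M(r) ~ 5·log r. Hence ρ = 5.
Therefore ρ = 5.

Order ρ = 5.


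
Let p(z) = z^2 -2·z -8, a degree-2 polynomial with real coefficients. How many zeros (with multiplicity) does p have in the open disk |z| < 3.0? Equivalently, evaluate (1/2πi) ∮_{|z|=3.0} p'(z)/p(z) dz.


The zeros of p are: 4, -2.
Their magnitudes are: 4, 2.
Zeros with |z| < R = 3.0: -2.
Count = 1.
By the argument principle, (1/2πi) ∮_{|z|=R} p'(z)/p(z) dz equals exactly this count.

Number of zeros inside |z| < 3.0: 1.


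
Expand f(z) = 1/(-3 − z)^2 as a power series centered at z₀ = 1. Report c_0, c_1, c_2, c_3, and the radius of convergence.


Let w = z − z₀, so z = z₀ + w.
Then -3 − z = -3 − (z₀ + w) = (-3 − z₀) − w = -4 − w.
f(z) = 1/(-4 − w)^2 = (1/(-4)^2) · (1 − w/(-4))^{−2}.
By the binomial series (1−u)^{−2} = Σ_{n≥0} C(n+1, 1) u^n for |u|<1, with u = w/(-4):
  c_n = C(n+1, 1) / (-4)^(n+2).
  c_0 = 1/(-4)^2 = 1/16.
  c_1 = 2/(-4)^3 = -1/32.
  c_2 = 3/(-4)^4 = 3/256.
  c_3 = 4/(-4)^5 = -1/256.
The series is valid for |w/d| < 1, i.e. |z − z₀| < |d|.
Radius of convergence: R = |-3 − z₀| = |-4| = 4 (distance from z₀ to the singularity z = -3).

c_0 = 1/16, c_1 = -1/32, c_2 = 3/256, c_3 = -1/256; R = 4.


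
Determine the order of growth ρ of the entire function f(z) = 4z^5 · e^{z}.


M(r) = max_{|z|=r} |4|·|z|^5·|e^{z}| = 4·r^5 · e^{1r^1} (the factors attain their maxima compatibly on |z|=r). Then log M(r) = log 4 + 5·log r + 1r^1, dominated by the last term, so log log M(r) ~ 1·log r. The polynomial factor 4z^5 contributes only a log r term and does not affect the order. ρ = 1.
Therefore ρ = 1.

Order ρ = 1.


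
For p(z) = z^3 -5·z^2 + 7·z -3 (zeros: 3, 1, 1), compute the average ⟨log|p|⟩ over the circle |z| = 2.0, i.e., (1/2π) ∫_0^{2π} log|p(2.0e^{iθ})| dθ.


Zeros: 1, 1, 3; r = 2.0.
Inside |z| < r: 1, 1. Outside (|z| ≥ r): 3.
p(0) = -3, so log|p(0)| = log(3) = 1.0986.
Apply Jensen: I(r) = log|p(0)| + Σ_k log(r/|z_k|), summed over zeros inside |z| < r.
  log(r/|z_k|) for z_k = 1: log(2.0/1) = 0.6931
  log(r/|z_k|) for z_k = 1: log(2.0/1) = 0.6931
  Outside zeros (3) contribute nothing to the Jensen sum.
Sum over inside zeros: 1.3863.
I(r) = log|p(0)| + (inside sum) = 1.0986 + 1.3863 = 2.4849.
Note: since some zeros are outside |z| ≤ r, the simplified n·log(r) form does NOT apply — only the inside zeros contribute.

I(r) ≈ 2.4849.


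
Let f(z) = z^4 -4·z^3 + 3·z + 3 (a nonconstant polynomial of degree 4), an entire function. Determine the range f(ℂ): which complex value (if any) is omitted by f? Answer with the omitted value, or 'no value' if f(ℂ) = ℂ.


Little Picard bounds the complement of f(ℂ) to at most one point.
For every w ∈ ℂ, the equation p(z) − w = 0 is a nonconstant polynomial in z and hence has at least one root by the fundamental theorem of algebra. So p is surjective onto ℂ, omitting no value.

Omitted value: no value.


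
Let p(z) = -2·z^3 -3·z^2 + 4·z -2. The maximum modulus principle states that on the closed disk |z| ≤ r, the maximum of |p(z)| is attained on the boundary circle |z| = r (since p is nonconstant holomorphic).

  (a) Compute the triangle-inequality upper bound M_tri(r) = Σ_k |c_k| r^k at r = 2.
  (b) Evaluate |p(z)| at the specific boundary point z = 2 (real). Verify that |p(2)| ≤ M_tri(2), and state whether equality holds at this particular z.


Coefficients: c_0 = -2, c_1 = 4, c_2 = -3, c_3 = -2. Radius r = 2.
Part (a). Triangle bound: M_tri(r) = Σ_k |c_k| r^k
  = |-2|·2^0 + |4|·2^1 + |-3|·2^2 + |-2|·2^3
  = 2 + 8 + 12 + 16 = 38.
This bounds M(r) := max_{|z|=r} |p(z)| from above; equality holds iff all terms c_k z^k can be made to align in phase at a single z on |z|=r.
Part (b). At z = 2 (real, on the circle |z| = r):
  p(2) = (-2)·2^0 + (4)·2^1 + (-3)·2^2 + (-2)·2^3 = -22.
  |p(2)| = 22.
Check: |p(2)| = 22 ≤ 38 = M_tri(2). ✓ Equality does not hold at z = 2 (the coefficients have mixed signs, so the terms do not all align in phase there).

M_tri(2) = 38; |p(2)| = 22; equality at z=2: no.


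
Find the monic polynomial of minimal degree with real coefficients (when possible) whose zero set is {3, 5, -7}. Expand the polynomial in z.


The polynomial is p(z) = ∏_{α ∈ S} (z − α), where S = {3, 5, -7}.
Expanding the product yields: p(z) = z^3 -z^2 -41·z + 105.
The resulting polynomial has degree 3 and real coefficients as required.

p(z) = z^3 -z^2 -41·z + 105.


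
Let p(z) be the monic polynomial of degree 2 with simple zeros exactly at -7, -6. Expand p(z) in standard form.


The polynomial is p(z) = ∏_{α ∈ S} (z − α), where S = {-7, -6}.
Expanding the product yields: p(z) = z^2 + 13·z + 42.
The resulting polynomial has degree 2 and real coefficients as required.

p(z) = z^2 + 13·z + 42.


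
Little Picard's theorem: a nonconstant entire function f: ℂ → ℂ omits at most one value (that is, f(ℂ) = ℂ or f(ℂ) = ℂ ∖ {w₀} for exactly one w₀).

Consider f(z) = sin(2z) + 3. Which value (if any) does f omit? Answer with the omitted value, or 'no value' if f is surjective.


Little Picard bounds the complement of f(ℂ) to at most one point.
sin is entire and surjective onto ℂ: for every w ∈ ℂ, sin(ζ) = w has a solution ζ ∈ ℂ (e.g., via the complex inverse arcsin). With ζ = 2z this gives z = ζ/(2). Then 1·sin(2z) takes every value in 1·ℂ = ℂ, and adding 3 is a bijection of ℂ. So f is surjective and omits no value. (Note: only on the real line is sin bounded by [−1, 1].)

Omitted value: no value.


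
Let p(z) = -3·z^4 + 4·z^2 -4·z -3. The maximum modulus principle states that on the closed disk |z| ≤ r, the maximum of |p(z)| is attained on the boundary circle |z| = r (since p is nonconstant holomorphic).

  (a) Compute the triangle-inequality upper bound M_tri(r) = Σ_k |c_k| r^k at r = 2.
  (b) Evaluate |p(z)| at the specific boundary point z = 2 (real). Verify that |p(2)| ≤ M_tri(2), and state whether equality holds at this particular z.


Coefficients: c_0 = -3, c_1 = -4, c_2 = 4, c_3 = 0, c_4 = -3. Radius r = 2.
Part (a). Triangle bound: M_tri(r) = Σ_k |c_k| r^k
  = |-3|·2^0 + |-4|·2^1 + |4|·2^2 + |0|·2^3 + |-3|·2^4
  = 3 + 8 + 16 + 0 + 48 = 75.
This bounds M(r) := max_{|z|=r} |p(z)| from above; equality holds iff all terms c_k z^k can be made to align in phase at a single z on |z|=r.
Part (b). At z = 2 (real, on the circle |z| = r):
  p(2) = (-3)·2^0 + (-4)·2^1 + (4)·2^2 + (0)·2^3 + (-3)·2^4 = -43.
  |p(2)| = 43.
Check: |p(2)| = 43 ≤ 75 = M_tri(2). ✓ Equality does not hold at z = 2 (the coefficients have mixed signs, so the terms do not all align in phase there).

M_tri(2) = 75; |p(2)| = 43; equality at z=2: no.


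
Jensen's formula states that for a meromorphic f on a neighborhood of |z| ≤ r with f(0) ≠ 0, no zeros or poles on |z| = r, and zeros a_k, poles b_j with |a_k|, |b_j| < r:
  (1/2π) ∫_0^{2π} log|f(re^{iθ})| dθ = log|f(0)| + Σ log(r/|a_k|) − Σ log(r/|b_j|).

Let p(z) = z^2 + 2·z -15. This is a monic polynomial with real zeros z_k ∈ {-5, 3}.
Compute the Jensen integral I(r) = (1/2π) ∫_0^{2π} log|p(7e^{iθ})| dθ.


Zeros: -5, 3; r = 7.
Inside |z| < r: -5, 3. Outside (|z| ≥ r): ∅.
p(0) = -15, so log|p(0)| = log(15) = 2.7081.
Apply Jensen: I(r) = log|p(0)| + Σ_k log(r/|z_k|), summed over zeros inside |z| < r.
  log(r/|z_k|) for z_k = -5: log(7/5) = 0.3365
  log(r/|z_k|) for z_k = 3: log(7/3) = 0.8473
Sum over inside zeros: 1.1838.
I(r) = log|p(0)| + (inside sum) = 2.7081 + 1.1838 = 3.8918.
Closed form (all zeros inside, monic): I(r) = n·log(r) = 2·log(7) = 3.8918. ✓

I(r) ≈ 3.8918.


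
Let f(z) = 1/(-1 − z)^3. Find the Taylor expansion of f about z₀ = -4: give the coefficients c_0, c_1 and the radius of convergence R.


Let w = z − z₀, so z = z₀ + w.
Then -1 − z = -1 − (z₀ + w) = (-1 − z₀) − w = 3 − w.
f(z) = 1/(3 − w)^3 = (1/(3)^3) · (1 − w/(3))^{−3}.
By the binomial series (1−u)^{−3} = Σ_{n≥0} C(n+2, 2) u^n for |u|<1, with u = w/(3):
  c_n = C(n+2, 2) / (3)^(n+3).
  c_0 = 1/(3)^3 = 1/27.
  c_1 = 3/(3)^4 = 1/27.
The series is valid for |w/d| < 1, i.e. |z − z₀| < |d|.
Radius of convergence: R = |-1 − z₀| = |3| = 3 (distance from z₀ to the singularity z = -1).

c_0 = 1/27, c_1 = 1/27; R = 3.


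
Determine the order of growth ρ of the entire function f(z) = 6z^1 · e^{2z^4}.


M(r) = max_{|z|=r} |6|·|z|^1·|e^{2z^4}| = 6·r^1 · e^{2r^4} (the factors attain their maxima compatibly on |z|=r). Then log M(r) = log 6 + 1·log r + 2r^4, dominated by the last term, so log log M(r) ~ 4·log r. The polynomial factor 6z^1 contributes only a log r term and does not affect the order. ρ = 4.
Therefore ρ = 4.

Order ρ = 4.


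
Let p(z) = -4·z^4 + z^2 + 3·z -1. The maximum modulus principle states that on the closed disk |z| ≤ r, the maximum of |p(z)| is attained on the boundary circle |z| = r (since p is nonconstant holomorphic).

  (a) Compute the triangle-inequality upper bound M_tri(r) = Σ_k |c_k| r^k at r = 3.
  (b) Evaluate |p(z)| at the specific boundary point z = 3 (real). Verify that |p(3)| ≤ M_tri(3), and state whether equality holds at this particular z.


Coefficients: c_0 = -1, c_1 = 3, c_2 = 1, c_3 = 0, c_4 = -4. Radius r = 3.
Part (a). Triangle bound: M_tri(r) = Σ_k |c_k| r^k
  = |-1|·3^0 + |3|·3^1 + |1|·3^2 + |0|·3^3 + |-4|·3^4
  = 1 + 9 + 9 + 0 + 324 = 343.
This bounds M(r) := max_{|z|=r} |p(z)| from above; equality holds iff all terms c_k z^k can be made to align in phase at a single z on |z|=r.
Part (b). At z = 3 (real, on the circle |z| = r):
  p(3) = (-1)·3^0 + (3)·3^1 + (1)·3^2 + (0)·3^3 + (-4)·3^4 = -307.
  |p(3)| = 307.
Check: |p(3)| = 307 ≤ 343 = M_tri(3). ✓ Equality does not hold at z = 3 (the coefficients have mixed signs, so the terms do not all align in phase there).

M_tri(3) = 343; |p(3)| = 307; equality at z=3: no.


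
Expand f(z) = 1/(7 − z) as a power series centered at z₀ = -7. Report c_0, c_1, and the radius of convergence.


Let w = z − z₀, so z = z₀ + w.
Then 7 − z = 7 − (z₀ + w) = (7 − z₀) − w = 14 − w.
f(z) = 1/(14 − w) = (1/(14)) · 1/(1 − w/(14)) = Σ_{n≥0} w^n / (14)^(n+1).
So c_n = 1/(14)^(n+1):
  c_0 = 1/(14)^1 = 1/14.
  c_1 = 1/(14)^2 = 1/196.
The series is valid for |w/d| < 1, i.e. |z − z₀| < |d|.
Radius of convergence: R = |7 − z₀| = |14| = 14 (distance from z₀ to the singularity z = 7).

c_0 = 1/14, c_1 = 1/196; R = 14.


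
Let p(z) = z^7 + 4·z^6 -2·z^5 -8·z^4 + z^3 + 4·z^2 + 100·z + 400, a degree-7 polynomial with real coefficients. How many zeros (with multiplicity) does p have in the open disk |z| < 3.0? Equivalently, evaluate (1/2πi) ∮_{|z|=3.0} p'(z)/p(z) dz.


The zeros of p are: -4, (2 + 1i), (2 - 1i), (0 + 2i), (0 - 2i), (-2 + 1i), (-2 - 1i).
Their magnitudes are: 4, 2.236, 2.236, 2, 2, 2.236, 2.236.
Zeros with |z| < R = 3.0: (2 + 1i), (2 - 1i), (0 + 2i), (0 - 2i), (-2 + 1i), (-2 - 1i).
Count = 6.
By the argument principle, (1/2πi) ∮_{|z|=R} p'(z)/p(z) dz equals exactly this count.

Number of zeros inside |z| < 3.0: 6.


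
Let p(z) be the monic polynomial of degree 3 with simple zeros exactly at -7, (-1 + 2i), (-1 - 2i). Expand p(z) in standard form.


The polynomial is p(z) = ∏_{α ∈ S} (z − α), where S = {-7, (-1 + 2i), (-1 - 2i)}.
Expanding the product yields: p(z) = z^3 + 9·z^2 + 19·z + 35.
Note conjugate pairs combine to real quadratics: (z − (-1+2i))(z − (-1−2i)) = z² + 2z + 5.
The resulting polynomial has degree 3 and real coefficients as required.

p(z) = z^3 + 9·z^2 + 19·z + 35.


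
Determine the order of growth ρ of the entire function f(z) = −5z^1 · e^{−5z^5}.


M(r) = max_{|z|=r} |-5|·|z|^1·|e^{−5z^5}| = 5·r^1 · e^{5r^5} (the factors attain their maxima compatibly on |z|=r). Then log M(r) = log 5 + 1·log r + 5r^5, dominated by the last term, so log log M(r) ~ 5·log r. The polynomial factor -5z^1 contributes only a log r term and does not affect the order. ρ = 5.
Therefore ρ = 5.

Order ρ = 5.


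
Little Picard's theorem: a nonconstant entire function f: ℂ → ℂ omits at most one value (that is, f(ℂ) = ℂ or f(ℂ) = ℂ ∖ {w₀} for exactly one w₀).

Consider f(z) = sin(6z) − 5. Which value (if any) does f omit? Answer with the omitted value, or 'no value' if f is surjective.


Little Picard bounds the complement of f(ℂ) to at most one point.
sin is entire and surjective onto ℂ: for every w ∈ ℂ, sin(ζ) = w has a solution ζ ∈ ℂ (e.g., via the complex inverse arcsin). With ζ = 6z this gives z = ζ/(6). Then 1·sin(6z) takes every value in 1·ℂ = ℂ, and adding -5 is a bijection of ℂ. So f is surjective and omits no value. (Note: only on the real line is sin bounded by [−1, 1].)

Omitted value: no value.


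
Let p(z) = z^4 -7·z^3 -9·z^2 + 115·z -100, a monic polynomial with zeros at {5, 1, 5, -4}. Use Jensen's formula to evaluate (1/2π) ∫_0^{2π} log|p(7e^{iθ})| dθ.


Zeros: -4, 1, 5, 5; r = 7.
Inside |z| < r: -4, 1, 5, 5. Outside (|z| ≥ r): ∅.
p(0) = -100, so log|p(0)| = log(100) = 4.6052.
Apply Jensen: I(r) = log|p(0)| + Σ_k log(r/|z_k|), summed over zeros inside |z| < r.
  log(r/|z_k|) for z_k = 5: log(7/5) = 0.3365
  log(r/|z_k|) for z_k = 1: log(7/1) = 1.9459
  log(r/|z_k|) for z_k = 5: log(7/5) = 0.3365
  log(r/|z_k|) for z_k = -4: log(7/4) = 0.5596
Sum over inside zeros: 3.1785.
I(r) = log|p(0)| + (inside sum) = 4.6052 + 3.1785 = 7.7836.
Closed form (all zeros inside, monic): I(r) = n·log(r) = 4·log(7) = 7.7836. ✓

I(r) ≈ 7.7836.


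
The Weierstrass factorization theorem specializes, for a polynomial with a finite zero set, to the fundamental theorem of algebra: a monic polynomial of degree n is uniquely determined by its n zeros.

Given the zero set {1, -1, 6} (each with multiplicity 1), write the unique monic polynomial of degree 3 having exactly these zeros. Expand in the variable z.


The polynomial is p(z) = ∏_{α ∈ S} (z − α), where S = {1, -1, 6}.
Expanding the product yields: p(z) = z^3 -6·z^2 -z + 6.
The resulting polynomial has degree 3 and real coefficients as required.

p(z) = z^3 -6·z^2 -z + 6.


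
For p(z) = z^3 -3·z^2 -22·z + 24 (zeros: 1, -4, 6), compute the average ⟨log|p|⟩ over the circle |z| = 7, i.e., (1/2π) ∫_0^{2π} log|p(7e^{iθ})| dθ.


Zeros: -4, 1, 6; r = 7.
Inside |z| < r: -4, 1, 6. Outside (|z| ≥ r): ∅.
p(0) = 24, so log|p(0)| = log(24) = 3.1781.
Apply Jensen: I(r) = log|p(0)| + Σ_k log(r/|z_k|), summed over zeros inside |z| < r.
  log(r/|z_k|) for z_k = 1: log(7/1) = 1.9459
  log(r/|z_k|) for z_k = -4: log(7/4) = 0.5596
  log(r/|z_k|) for z_k = 6: log(7/6) = 0.1542
Sum over inside zeros: 2.6597.
I(r) = log|p(0)| + (inside sum) = 3.1781 + 2.6597 = 5.8377.
Closed form (all zeros inside, monic): I(r) = n·log(r) = 3·log(7) = 5.8377. ✓

I(r) ≈ 5.8377.


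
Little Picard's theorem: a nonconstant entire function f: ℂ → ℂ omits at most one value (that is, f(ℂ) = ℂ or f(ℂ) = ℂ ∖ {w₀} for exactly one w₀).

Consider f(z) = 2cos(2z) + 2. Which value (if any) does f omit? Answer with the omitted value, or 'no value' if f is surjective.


Little Picard bounds the complement of f(ℂ) to at most one point.
cos is entire and surjective onto ℂ: for every w ∈ ℂ, cos(ζ) = w has a solution ζ ∈ ℂ (e.g., via the complex inverse arccos). With ζ = 2z this gives z = ζ/(2). Then 2·cos(2z) takes every value in 2·ℂ = ℂ, and adding 2 is a bijection of ℂ. So f is surjective and omits no value. (Note: only on the real line is cos bounded by [−1, 1].)

Omitted value: no value.


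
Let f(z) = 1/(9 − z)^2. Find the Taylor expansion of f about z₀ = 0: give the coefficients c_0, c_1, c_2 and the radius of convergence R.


Let w = z − z₀, so z = z₀ + w.
Then 9 − z = 9 − (z₀ + w) = (9 − z₀) − w = 9 − w.
f(z) = 1/(9 − w)^2 = (1/(9)^2) · (1 − w/(9))^{−2}.
By the binomial series (1−u)^{−2} = Σ_{n≥0} C(n+1, 1) u^n for |u|<1, with u = w/(9):
  c_n = C(n+1, 1) / (9)^(n+2).
  c_0 = 1/(9)^2 = 1/81.
  c_1 = 2/(9)^3 = 2/729.
  c_2 = 3/(9)^4 = 1/2187.
The series is valid for |w/d| < 1, i.e. |z − z₀| < |d|.
Radius of convergence: R = |9 − z₀| = |9| = 9 (distance from z₀ to the singularity z = 9).

c_0 = 1/81, c_1 = 2/729, c_2 = 1/2187; R = 9.


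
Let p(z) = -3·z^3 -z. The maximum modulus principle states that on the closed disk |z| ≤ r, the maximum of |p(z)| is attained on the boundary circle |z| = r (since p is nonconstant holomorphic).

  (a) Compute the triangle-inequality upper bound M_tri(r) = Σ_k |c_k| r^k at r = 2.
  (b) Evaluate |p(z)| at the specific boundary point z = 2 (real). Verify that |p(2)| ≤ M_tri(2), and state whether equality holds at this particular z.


Coefficients: c_0 = 0, c_1 = -1, c_2 = 0, c_3 = -3. Radius r = 2.
Part (a). Triangle bound: M_tri(r) = Σ_k |c_k| r^k
  = |0|·2^0 + |-1|·2^1 + |0|·2^2 + |-3|·2^3
  = 0 + 2 + 0 + 24 = 26.
This bounds M(r) := max_{|z|=r} |p(z)| from above; equality holds iff all terms c_k z^k can be made to align in phase at a single z on |z|=r.
Part (b). At z = 2 (real, on the circle |z| = r):
  p(2) = (0)·2^0 + (-1)·2^1 + (0)·2^2 + (-3)·2^3 = -26.
  |p(2)| = 26.
Since all nonzero coefficients share the same sign, |p(2)| = 26 = M_tri(2); the triangle bound is attained at z = 2, so in fact M(r) = 26.

M_tri(2) = 26; |p(2)| = 26; equality at z=2: yes.


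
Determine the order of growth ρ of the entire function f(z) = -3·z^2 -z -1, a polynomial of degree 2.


|f(z)| ≤ Σ|c_k|·r^k = O(r^2) as r → ∞. Polynomial growth is O(e^{r^ε}) for every ε > 0 (since r^2/e^{r^ε} → 0), so ρ ≤ ε for all ε > 0, i.e. ρ = 0. Every nonconstant polynomial has order 0.
Therefore ρ = 0.

Order ρ = 0.


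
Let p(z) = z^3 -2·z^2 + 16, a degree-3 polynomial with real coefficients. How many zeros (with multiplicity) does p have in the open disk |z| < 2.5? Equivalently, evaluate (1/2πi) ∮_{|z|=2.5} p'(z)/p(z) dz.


The zeros of p are: -2, (2 + 2i), (2 - 2i).
Their magnitudes are: 2, 2.828, 2.828.
Zeros with |z| < R = 2.5: -2.
Count = 1.
By the argument principle, (1/2πi) ∮_{|z|=R} p'(z)/p(z) dz equals exactly this count.

Number of zeros inside |z| < 2.5: 1.


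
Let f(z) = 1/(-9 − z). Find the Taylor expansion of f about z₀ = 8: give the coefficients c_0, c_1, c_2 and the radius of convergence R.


Let w = z − z₀, so z = z₀ + w.
Then -9 − z = -9 − (z₀ + w) = (-9 − z₀) − w = -17 − w.
f(z) = 1/(-17 − w) = (1/(-17)) · 1/(1 − w/(-17)) = Σ_{n≥0} w^n / (-17)^(n+1).
So c_n = 1/(-17)^(n+1):
  c_0 = 1/(-17)^1 = -1/17.
  c_1 = 1/(-17)^2 = 1/289.
  c_2 = 1/(-17)^3 = -1/4913.
The series is valid for |w/d| < 1, i.e. |z − z₀| < |d|.
Radius of convergence: R = |-9 − z₀| = |-17| = 17 (distance from z₀ to the singularity z = -9).

c_0 = -1/17, c_1 = 1/289, c_2 = -1/4913; R = 17.


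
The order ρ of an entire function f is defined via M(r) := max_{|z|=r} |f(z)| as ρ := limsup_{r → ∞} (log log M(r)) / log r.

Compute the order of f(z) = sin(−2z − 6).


sin(w) is a linear combination of e^{iw} and e^{−iw} (or e^w, e^{−w} in the hyperbolic case), so |sin(w)| ≤ e^{|w|}. With w = −2z − 6, |w| ≤ 2|z| + 6 = 2r + 6 on |z| = r, giving M(r) ≤ e^{2r + 6}, so ρ ≤ 1. On a suitable ray (z = it for sin/cos; z = t for sinh/cosh, t real → ∞), |sin(−2z − 6)| grows like e^{2|t|}/2, so ρ ≥ 1. Hence ρ = 1.
Therefore ρ = 1.

Order ρ = 1.


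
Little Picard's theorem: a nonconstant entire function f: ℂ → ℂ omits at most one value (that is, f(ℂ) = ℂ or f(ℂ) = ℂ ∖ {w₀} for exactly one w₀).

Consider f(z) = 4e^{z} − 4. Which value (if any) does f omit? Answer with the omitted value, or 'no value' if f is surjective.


Little Picard bounds the complement of f(ℂ) to at most one point.
e^{z} is never zero on ℂ, so 4·e^{z} takes every value in ℂ ∖ {0}. Adding -4 shifts the range to ℂ ∖ {-4}. Thus f omits exactly the value -4.

Omitted value: -4.


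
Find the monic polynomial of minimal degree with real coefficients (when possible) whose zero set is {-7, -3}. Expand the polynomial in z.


The polynomial is p(z) = ∏_{α ∈ S} (z − α), where S = {-7, -3}.
Expanding the product yields: p(z) = z^2 + 10·z + 21.
The resulting polynomial has degree 2 and real coefficients as required.

p(z) = z^2 + 10·z + 21.


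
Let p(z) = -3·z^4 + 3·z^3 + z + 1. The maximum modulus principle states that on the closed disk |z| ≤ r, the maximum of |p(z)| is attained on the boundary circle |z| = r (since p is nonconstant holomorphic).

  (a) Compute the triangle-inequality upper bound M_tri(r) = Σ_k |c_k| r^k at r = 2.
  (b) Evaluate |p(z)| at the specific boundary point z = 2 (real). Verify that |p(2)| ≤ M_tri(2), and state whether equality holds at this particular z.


Coefficients: c_0 = 1, c_1 = 1, c_2 = 0, c_3 = 3, c_4 = -3. Radius r = 2.
Part (a). Triangle bound: M_tri(r) = Σ_k |c_k| r^k
  = |1|·2^0 + |1|·2^1 + |0|·2^2 + |3|·2^3 + |-3|·2^4
  = 1 + 2 + 0 + 24 + 48 = 75.
This bounds M(r) := max_{|z|=r} |p(z)| from above; equality holds iff all terms c_k z^k can be made to align in phase at a single z on |z|=r.
Part (b). At z = 2 (real, on the circle |z| = r):
  p(2) = (1)·2^0 + (1)·2^1 + (0)·2^2 + (3)·2^3 + (-3)·2^4 = -21.
  |p(2)| = 21.
Check: |p(2)| = 21 ≤ 75 = M_tri(2). ✓ Equality does not hold at z = 2 (the coefficients have mixed signs, so the terms do not all align in phase there).

M_tri(2) = 75; |p(2)| = 21; equality at z=2: no.


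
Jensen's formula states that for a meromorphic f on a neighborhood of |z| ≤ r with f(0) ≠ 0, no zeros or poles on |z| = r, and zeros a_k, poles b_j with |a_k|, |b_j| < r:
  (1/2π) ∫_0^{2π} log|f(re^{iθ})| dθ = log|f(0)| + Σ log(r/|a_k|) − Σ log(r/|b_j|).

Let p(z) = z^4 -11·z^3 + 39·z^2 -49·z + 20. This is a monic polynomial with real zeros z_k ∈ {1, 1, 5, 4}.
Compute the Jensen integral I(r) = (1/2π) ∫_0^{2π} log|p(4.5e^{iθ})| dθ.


Zeros: 1, 1, 4, 5; r = 4.5.
Inside |z| < r: 1, 1, 4. Outside (|z| ≥ r): 5.
p(0) = 20, so log|p(0)| = log(20) = 2.9957.
Apply Jensen: I(r) = log|p(0)| + Σ_k log(r/|z_k|), summed over zeros inside |z| < r.
  log(r/|z_k|) for z_k = 1: log(4.5/1) = 1.5041
  log(r/|z_k|) for z_k = 1: log(4.5/1) = 1.5041
  log(r/|z_k|) for z_k = 4: log(4.5/4) = 0.1178
  Outside zeros (5) contribute nothing to the Jensen sum.
Sum over inside zeros: 3.1259.
I(r) = log|p(0)| + (inside sum) = 2.9957 + 3.1259 = 6.1217.
Note: since some zeros are outside |z| ≤ r, the simplified n·log(r) form does NOT apply — only the inside zeros contribute.

I(r) ≈ 6.1217.


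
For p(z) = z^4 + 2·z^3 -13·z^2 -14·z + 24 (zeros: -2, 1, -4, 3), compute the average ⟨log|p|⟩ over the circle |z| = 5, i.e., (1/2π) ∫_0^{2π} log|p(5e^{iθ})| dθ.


Zeros: -4, -2, 1, 3; r = 5.
Inside |z| < r: -4, -2, 1, 3. Outside (|z| ≥ r): ∅.
p(0) = 24, so log|p(0)| = log(24) = 3.1781.
Apply Jensen: I(r) = log|p(0)| + Σ_k log(r/|z_k|), summed over zeros inside |z| < r.
  log(r/|z_k|) for z_k = -2: log(5/2) = 0.9163
  log(r/|z_k|) for z_k = 1: log(5/1) = 1.6094
  log(r/|z_k|) for z_k = -4: log(5/4) = 0.2231
  log(r/|z_k|) for z_k = 3: log(5/3) = 0.5108
Sum over inside zeros: 3.2597.
I(r) = log|p(0)| + (inside sum) = 3.1781 + 3.2597 = 6.4378.
Closed form (all zeros inside, monic): I(r) = n·log(r) = 4·log(5) = 6.4378. ✓

I(r) ≈ 6.4378.


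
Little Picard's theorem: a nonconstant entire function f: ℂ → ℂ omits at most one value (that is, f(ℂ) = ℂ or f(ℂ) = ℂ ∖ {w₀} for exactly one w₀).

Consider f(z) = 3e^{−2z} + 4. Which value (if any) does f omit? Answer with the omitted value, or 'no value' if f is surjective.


Little Picard bounds the complement of f(ℂ) to at most one point.
e^{−2z} is never zero on ℂ, so 3·e^{−2z} takes every value in ℂ ∖ {0}. Adding 4 shifts the range to ℂ ∖ {4}. Thus f omits exactly the value 4.

Omitted value: 4.


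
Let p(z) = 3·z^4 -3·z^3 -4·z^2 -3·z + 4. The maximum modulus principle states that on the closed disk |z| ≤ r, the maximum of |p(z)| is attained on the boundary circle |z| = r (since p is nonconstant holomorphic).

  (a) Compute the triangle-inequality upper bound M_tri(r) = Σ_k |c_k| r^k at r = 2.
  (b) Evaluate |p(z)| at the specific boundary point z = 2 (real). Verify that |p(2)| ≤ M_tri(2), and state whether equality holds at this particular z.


Coefficients: c_0 = 4, c_1 = -3, c_2 = -4, c_3 = -3, c_4 = 3. Radius r = 2.
Part (a). Triangle bound: M_tri(r) = Σ_k |c_k| r^k
  = |4|·2^0 + |-3|·2^1 + |-4|·2^2 + |-3|·2^3 + |3|·2^4
  = 4 + 6 + 16 + 24 + 48 = 98.
This bounds M(r) := max_{|z|=r} |p(z)| from above; equality holds iff all terms c_k z^k can be made to align in phase at a single z on |z|=r.
Part (b). At z = 2 (real, on the circle |z| = r):
  p(2) = (4)·2^0 + (-3)·2^1 + (-4)·2^2 + (-3)·2^3 + (3)·2^4 = 6.
  |p(2)| = 6.
Check: |p(2)| = 6 ≤ 98 = M_tri(2). ✓ Equality does not hold at z = 2 (the coefficients have mixed signs, so the terms do not all align in phase there).

M_tri(2) = 98; |p(2)| = 6; equality at z=2: no.


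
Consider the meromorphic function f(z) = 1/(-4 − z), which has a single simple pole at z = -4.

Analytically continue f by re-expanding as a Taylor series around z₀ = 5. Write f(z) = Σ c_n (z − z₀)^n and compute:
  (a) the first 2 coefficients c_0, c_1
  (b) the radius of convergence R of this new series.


Let w = z − z₀, so z = z₀ + w.
Then -4 − z = -4 − (z₀ + w) = (-4 − z₀) − w = -9 − w.
f(z) = 1/(-9 − w) = (1/(-9)) · 1/(1 − w/(-9)) = Σ_{n≥0} w^n / (-9)^(n+1).
So c_n = 1/(-9)^(n+1):
  c_0 = 1/(-9)^1 = -1/9.
  c_1 = 1/(-9)^2 = 1/81.
The series is valid for |w/d| < 1, i.e. |z − z₀| < |d|.
Radius of convergence: R = |-4 − z₀| = |-9| = 9 (distance from z₀ to the singularity z = -4).

c_0 = -1/9, c_1 = 1/81; R = 9.


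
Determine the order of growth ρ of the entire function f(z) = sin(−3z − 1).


sin(w) is a linear combination of e^{iw} and e^{−iw} (or e^w, e^{−w} in the hyperbolic case), so |sin(w)| ≤ e^{|w|}. With w = −3z − 1, |w| ≤ 3|z| + 1 = 3r + 1 on |z| = r, giving M(r) ≤ e^{3r + 1}, so ρ ≤ 1. On a suitable ray (z = it for sin/cos; z = t for sinh/cosh, t real → ∞), |sin(−3z − 1)| grows like e^{3|t|}/2, so ρ ≥ 1. Hence ρ = 1.
Therefore ρ = 1.

Order ρ = 1.


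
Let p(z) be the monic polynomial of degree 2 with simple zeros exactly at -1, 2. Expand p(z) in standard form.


The polynomial is p(z) = ∏_{α ∈ S} (z − α), where S = {-1, 2}.
Expanding the product yields: p(z) = z^2 -z -2.
The resulting polynomial has degree 2 and real coefficients as required.

p(z) = z^2 -z -2.


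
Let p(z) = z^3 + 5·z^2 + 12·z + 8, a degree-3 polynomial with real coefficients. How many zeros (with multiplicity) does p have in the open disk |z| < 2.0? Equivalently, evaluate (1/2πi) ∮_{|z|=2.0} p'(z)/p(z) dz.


The zeros of p are: (-2 + 2i), (-2 - 2i), -1.
Their magnitudes are: 2.828, 2.828, 1.
Zeros with |z| < R = 2.0: -1.
Count = 1.
By the argument principle, (1/2πi) ∮_{|z|=R} p'(z)/p(z) dz equals exactly this count.

Number of zeros inside |z| < 2.0: 1.


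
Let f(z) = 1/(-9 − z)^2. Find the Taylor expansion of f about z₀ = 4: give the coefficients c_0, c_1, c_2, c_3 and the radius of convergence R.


Let w = z − z₀, so z = z₀ + w.
Then -9 − z = -9 − (z₀ + w) = (-9 − z₀) − w = -13 − w.
f(z) = 1/(-13 − w)^2 = (1/(-13)^2) · (1 − w/(-13))^{−2}.
By the binomial series (1−u)^{−2} = Σ_{n≥0} C(n+1, 1) u^n for |u|<1, with u = w/(-13):
  c_n = C(n+1, 1) / (-13)^(n+2).
  c_0 = 1/(-13)^2 = 1/169.
  c_1 = 2/(-13)^3 = -2/2197.
  c_2 = 3/(-13)^4 = 3/28561.
  c_3 = 4/(-13)^5 = -4/371293.
The series is valid for |w/d| < 1, i.e. |z − z₀| < |d|.
Radius of convergence: R = |-9 − z₀| = |-13| = 13 (distance from z₀ to the singularity z = -9).

c_0 = 1/169, c_1 = -2/2197, c_2 = 3/28561, c_3 = -4/371293; R = 13.


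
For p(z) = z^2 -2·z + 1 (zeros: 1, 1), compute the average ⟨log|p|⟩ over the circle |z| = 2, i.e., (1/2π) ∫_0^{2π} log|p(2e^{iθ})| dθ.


Zeros: 1, 1; r = 2.
Inside |z| < r: 1, 1. Outside (|z| ≥ r): ∅.
p(0) = 1, so log|p(0)| = log(1) = 0.0000.
Apply Jensen: I(r) = log|p(0)| + Σ_k log(r/|z_k|), summed over zeros inside |z| < r.
  log(r/|z_k|) for z_k = 1: log(2/1) = 0.6931
  log(r/|z_k|) for z_k = 1: log(2/1) = 0.6931
Sum over inside zeros: 1.3863.
I(r) = log|p(0)| + (inside sum) = 0.0000 + 1.3863 = 1.3863.
Closed form (all zeros inside, monic): I(r) = n·log(r) = 2·log(2) = 1.3863. ✓

I(r) ≈ 1.3863.


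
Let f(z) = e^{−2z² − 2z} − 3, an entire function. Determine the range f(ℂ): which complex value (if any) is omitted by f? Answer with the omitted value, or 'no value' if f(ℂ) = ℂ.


Little Picard bounds the complement of f(ℂ) to at most one point.
The exponent g(z) = −2z² − 2z is a nonconstant polynomial, hence surjective onto ℂ. So e^{g(z)} takes every value in {e^w : w ∈ ℂ} = ℂ ∖ {0}. Adding -3 shifts the range to ℂ ∖ {-3}. f omits exactly -3.

Omitted value: -3.


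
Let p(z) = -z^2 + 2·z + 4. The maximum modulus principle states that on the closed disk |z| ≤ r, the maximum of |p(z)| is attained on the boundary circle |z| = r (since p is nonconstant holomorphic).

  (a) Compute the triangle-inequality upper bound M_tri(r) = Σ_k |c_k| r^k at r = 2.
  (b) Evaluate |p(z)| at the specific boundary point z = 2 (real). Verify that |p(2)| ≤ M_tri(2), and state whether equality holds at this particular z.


Coefficients: c_0 = 4, c_1 = 2, c_2 = -1. Radius r = 2.
Part (a). Triangle bound: M_tri(r) = Σ_k |c_k| r^k
  = |4|·2^0 + |2|·2^1 + |-1|·2^2
  = 4 + 4 + 4 = 12.
This bounds M(r) := max_{|z|=r} |p(z)| from above; equality holds iff all terms c_k z^k can be made to align in phase at a single z on |z|=r.
Part (b). At z = 2 (real, on the circle |z| = r):
  p(2) = (4)·2^0 + (2)·2^1 + (-1)·2^2 = 4.
  |p(2)| = 4.
Check: |p(2)| = 4 ≤ 12 = M_tri(2). ✓ Equality does not hold at z = 2 (the coefficients have mixed signs, so the terms do not all align in phase there).

M_tri(2) = 12; |p(2)| = 4; equality at z=2: no.


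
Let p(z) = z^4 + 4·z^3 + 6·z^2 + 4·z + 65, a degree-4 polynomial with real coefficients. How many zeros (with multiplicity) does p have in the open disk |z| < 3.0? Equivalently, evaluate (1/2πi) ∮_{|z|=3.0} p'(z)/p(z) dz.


The zeros of p are: (1 + 2i), (1 - 2i), (-3 + 2i), (-3 - 2i).
Their magnitudes are: 2.236, 2.236, 3.606, 3.606.
Zeros with |z| < R = 3.0: (1 + 2i), (1 - 2i).
Count = 2.
By the argument principle, (1/2πi) ∮_{|z|=R} p'(z)/p(z) dz equals exactly this count.

Number of zeros inside |z| < 3.0: 2.


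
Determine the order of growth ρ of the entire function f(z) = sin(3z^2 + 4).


Write sin(w) = (e^{iw} ± e^{−iw})/(2 or 2i), so |sin(w)| ≤ e^{|w|}. With w = 3z^2 + 4, |w| ≤ 3r^2 + 4 on |z|=r, giving M(r) ≤ e^{3r^2 + 4} and ρ ≤ 2. For the lower bound, choose z on |z|=r with 3z^2 purely imaginary of modulus 3r^2; then |sin(3z^2 + 4)| grows like e^{3r^2}/2, so ρ ≥ 2. Hence ρ = 2.
Therefore ρ = 2.

Order ρ = 2.


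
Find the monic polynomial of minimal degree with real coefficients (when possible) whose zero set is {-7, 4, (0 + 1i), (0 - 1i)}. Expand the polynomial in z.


The polynomial is p(z) = ∏_{α ∈ S} (z − α), where S = {-7, 4, (0 + 1i), (0 - 1i)}.
Expanding the product yields: p(z) = z^4 + 3·z^3 -27·z^2 + 3·z -28.
Note conjugate pairs combine to real quadratics: (z − (0+1i))(z − (0−1i)) = z² + 1.
The resulting polynomial has degree 4 and real coefficients as required.

p(z) = z^4 + 3·z^3 -27·z^2 + 3·z -28.


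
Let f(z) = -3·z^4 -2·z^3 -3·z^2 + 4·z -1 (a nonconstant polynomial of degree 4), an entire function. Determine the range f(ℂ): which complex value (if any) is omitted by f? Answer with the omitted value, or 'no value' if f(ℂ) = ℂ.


Little Picard bounds the complement of f(ℂ) to at most one point.
For every w ∈ ℂ, the equation p(z) − w = 0 is a nonconstant polynomial in z and hence has at least one root by the fundamental theorem of algebra. So p is surjective onto ℂ, omitting no value.

Omitted value: no value.


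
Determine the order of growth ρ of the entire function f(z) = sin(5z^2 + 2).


Write sin(w) = (e^{iw} ± e^{−iw})/(2 or 2i), so |sin(w)| ≤ e^{|w|}. With w = 5z^2 + 2, |w| ≤ 5r^2 + 2 on |z|=r, giving M(r) ≤ e^{5r^2 + 2} and ρ ≤ 2. For the lower bound, choose z on |z|=r with 5z^2 purely imaginary of modulus 5r^2; then |sin(5z^2 + 2)| grows like e^{5r^2}/2, so ρ ≥ 2. Hence ρ = 2.
Therefore ρ = 2.

Order ρ = 2.


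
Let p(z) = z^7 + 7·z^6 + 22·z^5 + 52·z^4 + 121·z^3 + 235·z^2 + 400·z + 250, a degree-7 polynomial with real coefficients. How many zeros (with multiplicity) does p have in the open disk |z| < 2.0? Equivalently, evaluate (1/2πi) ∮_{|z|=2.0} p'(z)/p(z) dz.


The zeros of p are: (-3 + 1i), (-3 - 1i), (1 + 2i), (1 - 2i), -1, (-1 + 2i), (-1 - 2i).
Their magnitudes are: 3.162, 3.162, 2.236, 2.236, 1, 2.236, 2.236.
Zeros with |z| < R = 2.0: -1.
Count = 1.
By the argument principle, (1/2πi) ∮_{|z|=R} p'(z)/p(z) dz equals exactly this count.

Number of zeros inside |z| < 2.0: 1.


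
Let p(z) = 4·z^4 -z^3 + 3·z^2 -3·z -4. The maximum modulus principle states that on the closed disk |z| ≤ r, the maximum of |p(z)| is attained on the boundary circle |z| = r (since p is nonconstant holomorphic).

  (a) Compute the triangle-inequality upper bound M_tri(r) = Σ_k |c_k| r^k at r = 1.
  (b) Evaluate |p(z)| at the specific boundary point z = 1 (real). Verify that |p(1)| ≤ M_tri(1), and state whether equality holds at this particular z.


Coefficients: c_0 = -4, c_1 = -3, c_2 = 3, c_3 = -1, c_4 = 4. Radius r = 1.
Part (a). Triangle bound: M_tri(r) = Σ_k |c_k| r^k
  = |-4|·1^0 + |-3|·1^1 + |3|·1^2 + |-1|·1^3 + |4|·1^4
  = 4 + 3 + 3 + 1 + 4 = 15.
This bounds M(r) := max_{|z|=r} |p(z)| from above; equality holds iff all terms c_k z^k can be made to align in phase at a single z on |z|=r.
Part (b). At z = 1 (real, on the circle |z| = r):
  p(1) = (-4)·1^0 + (-3)·1^1 + (3)·1^2 + (-1)·1^3 + (4)·1^4 = -1.
  |p(1)| = 1.
Check: |p(1)| = 1 ≤ 15 = M_tri(1). ✓ Equality does not hold at z = 1 (the coefficients have mixed signs, so the terms do not all align in phase there).

M_tri(1) = 15; |p(1)| = 1; equality at z=1: no.


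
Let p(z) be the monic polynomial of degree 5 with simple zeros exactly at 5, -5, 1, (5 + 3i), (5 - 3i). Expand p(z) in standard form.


The polynomial is p(z) = ∏_{α ∈ S} (z − α), where S = {5, -5, 1, (5 + 3i), (5 - 3i)}.
Expanding the product yields: p(z) = z^5 -11·z^4 + 19·z^3 + 241·z^2 -1100·z + 850.
Note conjugate pairs combine to real quadratics: (z − (5+3i))(z − (5−3i)) = z² − 10z + 34.
The resulting polynomial has degree 5 and real coefficients as required.

p(z) = z^5 -11·z^4 + 19·z^3 + 241·z^2 -1100·z + 850.


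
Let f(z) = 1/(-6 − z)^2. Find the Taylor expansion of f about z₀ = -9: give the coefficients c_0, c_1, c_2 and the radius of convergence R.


Let w = z − z₀, so z = z₀ + w.
Then -6 − z = -6 − (z₀ + w) = (-6 − z₀) − w = 3 − w.
f(z) = 1/(3 − w)^2 = (1/(3)^2) · (1 − w/(3))^{−2}.
By the binomial series (1−u)^{−2} = Σ_{n≥0} C(n+1, 1) u^n for |u|<1, with u = w/(3):
  c_n = C(n+1, 1) / (3)^(n+2).
  c_0 = 1/(3)^2 = 1/9.
  c_1 = 2/(3)^3 = 2/27.
  c_2 = 3/(3)^4 = 1/27.
The series is valid for |w/d| < 1, i.e. |z − z₀| < |d|.
Radius of convergence: R = |-6 − z₀| = |3| = 3 (distance from z₀ to the singularity z = -6).

c_0 = 1/9, c_1 = 2/27, c_2 = 1/27; R = 3.


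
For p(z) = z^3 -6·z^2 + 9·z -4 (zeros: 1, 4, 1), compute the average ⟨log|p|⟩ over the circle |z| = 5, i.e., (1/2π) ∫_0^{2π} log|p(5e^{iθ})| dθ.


Zeros: 1, 1, 4; r = 5.
Inside |z| < r: 1, 1, 4. Outside (|z| ≥ r): ∅.
p(0) = -4, so log|p(0)| = log(4) = 1.3863.
Apply Jensen: I(r) = log|p(0)| + Σ_k log(r/|z_k|), summed over zeros inside |z| < r.
  log(r/|z_k|) for z_k = 1: log(5/1) = 1.6094
  log(r/|z_k|) for z_k = 4: log(5/4) = 0.2231
  log(r/|z_k|) for z_k = 1: log(5/1) = 1.6094
Sum over inside zeros: 3.4420.
I(r) = log|p(0)| + (inside sum) = 1.3863 + 3.4420 = 4.8283.
Closed form (all zeros inside, monic): I(r) = n·log(r) = 3·log(5) = 4.8283. ✓

I(r) ≈ 4.8283.


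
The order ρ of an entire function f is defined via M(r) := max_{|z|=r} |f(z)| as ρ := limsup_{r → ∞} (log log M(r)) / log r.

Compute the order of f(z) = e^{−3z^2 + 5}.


|e^{−3z^2 + 5}| = e^{Re(-3·z^2) + 5} ≤ e^{3|z|^2 + 5} = e^{3r^2 + 5} on |z| = r, so ρ ≤ 2. Choosing z on |z|=r so that -3·z^2 is real positive (always possible by picking arg z appropriately) gives |f(z)| = e^{3r^2 + 5}, matching the bound. The additive constant 5 does not affect log log M(r) ~ 2·log r. Hence ρ = 2.
Therefore ρ = 2.

Order ρ = 2.


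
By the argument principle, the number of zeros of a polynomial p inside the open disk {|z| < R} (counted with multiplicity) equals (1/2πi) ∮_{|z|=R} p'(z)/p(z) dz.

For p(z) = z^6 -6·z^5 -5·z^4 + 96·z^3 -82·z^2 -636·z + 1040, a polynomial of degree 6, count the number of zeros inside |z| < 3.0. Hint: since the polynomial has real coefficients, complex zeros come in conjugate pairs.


The zeros of p are: (-3 + 1i), (-3 - 1i), (3 + 2i), (3 - 2i), 2, 4.
Their magnitudes are: 3.162, 3.162, 3.606, 3.606, 2, 4.
Zeros with |z| < R = 3.0: 2.
Count = 1.
By the argument principle, (1/2πi) ∮_{|z|=R} p'(z)/p(z) dz equals exactly this count.

Number of zeros inside |z| < 3.0: 1.


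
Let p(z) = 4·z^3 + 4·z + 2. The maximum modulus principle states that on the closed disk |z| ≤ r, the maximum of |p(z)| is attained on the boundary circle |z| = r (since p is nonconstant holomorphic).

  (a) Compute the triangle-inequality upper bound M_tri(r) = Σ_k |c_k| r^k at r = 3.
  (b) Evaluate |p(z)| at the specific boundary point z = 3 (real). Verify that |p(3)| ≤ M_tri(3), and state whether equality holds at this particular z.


Coefficients: c_0 = 2, c_1 = 4, c_2 = 0, c_3 = 4. Radius r = 3.
Part (a). Triangle bound: M_tri(r) = Σ_k |c_k| r^k
  = |2|·3^0 + |4|·3^1 + |0|·3^2 + |4|·3^3
  = 2 + 12 + 0 + 108 = 122.
This bounds M(r) := max_{|z|=r} |p(z)| from above; equality holds iff all terms c_k z^k can be made to align in phase at a single z on |z|=r.
Part (b). At z = 3 (real, on the circle |z| = r):
  p(3) = (2)·3^0 + (4)·3^1 + (0)·3^2 + (4)·3^3 = 122.
  |p(3)| = 122.
Since all nonzero coefficients share the same sign, |p(3)| = 122 = M_tri(3); the triangle bound is attained at z = 3, so in fact M(r) = 122.

M_tri(3) = 122; |p(3)| = 122; equality at z=3: yes.
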